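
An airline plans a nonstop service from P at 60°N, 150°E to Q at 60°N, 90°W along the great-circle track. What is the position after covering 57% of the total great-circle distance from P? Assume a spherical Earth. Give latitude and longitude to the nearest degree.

≈ 74°N, 137°W

Write both endpoints as unit vectors p₁, p₂ with components (cos φ cos λ, cos φ sin λ, sin φ).
The central angle between the endpoints is δ = arccos(p₁·p₂) ≈ 0.896 rad (51.3°).
Interpolate at f = 0.57 with slerp weights a = sin((1−f)δ)/sin δ ≈ 0.481, b = sin(fδ)/sin δ ≈ 0.626.
p = a·p₁ + b·p₂ ≈ (-0.208, -0.193, 0.959); φ = arcsin(p_z) ≈ 73.51°, λ = atan2(p_y, p_x) ≈ -137.25°.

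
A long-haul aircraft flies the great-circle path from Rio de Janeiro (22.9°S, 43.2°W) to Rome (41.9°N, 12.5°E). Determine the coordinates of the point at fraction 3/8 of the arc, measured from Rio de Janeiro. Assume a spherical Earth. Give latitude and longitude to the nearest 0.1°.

≈ 2.2°N, 24.6°W

From cos δ = sin φ₁ sin φ₂ + cos φ₁ cos φ₂ cos Δλ, the central angle is δ ≈ 1.444 rad (82.7°).
Interpolate at f = 3/8 with slerp weights a = sin((1−f)δ)/sin δ ≈ 0.791, b = sin(fδ)/sin δ ≈ 0.520.
p = a·p₁ + b·p₂ ≈ (0.909, -0.415, 0.039); φ = arcsin(p_z) ≈ 2.24°, λ = atan2(p_y, p_x) ≈ -24.55°.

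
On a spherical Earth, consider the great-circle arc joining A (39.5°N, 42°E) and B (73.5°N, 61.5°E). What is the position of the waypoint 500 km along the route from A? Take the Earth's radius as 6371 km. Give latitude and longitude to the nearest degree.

The haversine formula gives a central angle δ ≈ 0.616 rad (35.3°) between the endpoints. The total great-circle distance is δ·R ≈ 0.616 × 6371 ≈ 3922 km, so the target fraction is f = 500/3922 ≈ 0.128.
Interpolate at f ≈ 0.128 with slerp weights a = sin((1−f)δ)/sin δ ≈ 0.886, b = sin(fδ)/sin δ ≈ 0.136.
p = a·p₁ + b·p₂ ≈ (0.526, 0.491, 0.694); φ = arcsin(p_z) ≈ 43.93°, λ = atan2(p_y, p_x) ≈ 43.02°.

≈ (44°N, 43°E)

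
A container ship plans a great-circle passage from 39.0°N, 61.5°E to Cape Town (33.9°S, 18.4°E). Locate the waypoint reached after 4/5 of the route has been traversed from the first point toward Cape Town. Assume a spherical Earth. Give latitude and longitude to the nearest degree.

Convert each endpoint to a unit vector on the sphere (x = cos φ cos λ, y = cos φ sin λ, z = sin φ).
The central angle between the endpoints is δ = arccos(p₁·p₂) ≈ 1.451 rad (83.1°).
Interpolate at f = 4/5 with slerp weights a = sin((1−f)δ)/sin δ ≈ 0.288, b = sin(fδ)/sin δ ≈ 0.924.
p = a·p₁ + b·p₂ ≈ (0.834, 0.439, -0.334); φ = arcsin(p_z) ≈ -19.50°, λ = atan2(p_y, p_x) ≈ 27.74°.

≈ 20°S, 28°E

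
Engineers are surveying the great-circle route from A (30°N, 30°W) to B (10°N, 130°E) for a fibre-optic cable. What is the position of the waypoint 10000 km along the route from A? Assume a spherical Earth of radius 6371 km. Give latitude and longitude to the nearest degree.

≈ (49°N, 102°E)

The haversine formula gives a central angle δ ≈ 2.367 rad (135.6°) between the endpoints. The total great-circle distance is δ·R ≈ 2.367 × 6371 ≈ 15079 km, so the target fraction is f = 10000/15079 ≈ 0.663.
Interpolate at f ≈ 0.663 with slerp weights a = sin((1−f)δ)/sin δ ≈ 1.023, b = sin(fδ)/sin δ ≈ 1.430.
p = a·p₁ + b·p₂ ≈ (-0.138, 0.636, 0.760); φ = arcsin(p_z) ≈ 49.43°, λ = atan2(p_y, p_x) ≈ 102.24°.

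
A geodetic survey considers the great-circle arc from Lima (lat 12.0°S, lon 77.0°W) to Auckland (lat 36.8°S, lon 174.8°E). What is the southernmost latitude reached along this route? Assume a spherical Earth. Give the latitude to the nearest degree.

The great circle lies in the plane with unit normal n̂ = (p₁ × p₂)/|p₁ × p₂|.
Here n̂_z ≈ -0.749; the vertex latitude is φ_max = arccos|n̂_z| ≈ 41.5°.
Check via Clairaut: cos φ_max = |cos φ₁| · sin C = cos(12.0°)·sin(130.0°) ≈ 0.749, again giving ≈ 41.5°.

≈ 41°S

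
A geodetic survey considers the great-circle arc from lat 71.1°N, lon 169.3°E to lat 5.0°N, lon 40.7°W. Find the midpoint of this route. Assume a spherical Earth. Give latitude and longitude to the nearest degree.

≈ lat 55°N, lon 53°W

From cos δ = sin φ₁ sin φ₂ + cos φ₁ cos φ₂ cos Δλ, the central angle is δ ≈ 1.769 rad (101.4°).
Interpolate at f = 1/2 with slerp weights a = sin((1−f)δ)/sin δ ≈ 0.789, b = sin(fδ)/sin δ ≈ 0.789.
p = a·p₁ + b·p₂ ≈ (0.345, -0.465, 0.815); φ = arcsin(p_z) ≈ 54.62°, λ = atan2(p_y, p_x) ≈ -53.45°.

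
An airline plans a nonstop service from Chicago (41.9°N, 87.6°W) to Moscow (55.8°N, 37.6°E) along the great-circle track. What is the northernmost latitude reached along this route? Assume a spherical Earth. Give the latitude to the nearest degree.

≈ 69°N

The great circle lies in the plane with unit normal n̂ = (p₁ × p₂)/|p₁ × p₂|.
Here n̂_z ≈ +0.360; the vertex latitude is φ_max = arccos|n̂_z| ≈ 68.9°.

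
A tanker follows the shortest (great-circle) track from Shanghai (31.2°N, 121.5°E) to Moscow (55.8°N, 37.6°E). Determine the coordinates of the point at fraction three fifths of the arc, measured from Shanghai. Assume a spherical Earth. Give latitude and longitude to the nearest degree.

≈ 54°N, 81°E

From cos δ = sin φ₁ sin φ₂ + cos φ₁ cos φ₂ cos Δλ, the central angle is δ ≈ 1.071 rad (61.3°).
Interpolate at f = 3/5 with slerp weights a = sin((1−f)δ)/sin δ ≈ 0.473, b = sin(fδ)/sin δ ≈ 0.683.
p = a·p₁ + b·p₂ ≈ (0.093, 0.579, 0.810); φ = arcsin(p_z) ≈ 54.08°, λ = atan2(p_y, p_x) ≈ 80.92°.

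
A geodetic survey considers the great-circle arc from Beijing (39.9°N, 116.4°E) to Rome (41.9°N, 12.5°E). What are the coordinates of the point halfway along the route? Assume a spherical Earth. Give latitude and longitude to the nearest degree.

Convert each endpoint to a unit vector on the sphere (x = cos φ cos λ, y = cos φ sin λ, z = sin φ).
The central angle between the endpoints is δ = arccos(p₁·p₂) ≈ 1.275 rad (73.1°).
Interpolate at f = 1/2 with slerp weights a = sin((1−f)δ)/sin δ ≈ 0.622, b = sin(fδ)/sin δ ≈ 0.622.
p = a·p₁ + b·p₂ ≈ (0.240, 0.528, 0.815); φ = arcsin(p_z) ≈ 54.56°, λ = atan2(p_y, p_x) ≈ 65.56°.

≈ (55°N, 66°E)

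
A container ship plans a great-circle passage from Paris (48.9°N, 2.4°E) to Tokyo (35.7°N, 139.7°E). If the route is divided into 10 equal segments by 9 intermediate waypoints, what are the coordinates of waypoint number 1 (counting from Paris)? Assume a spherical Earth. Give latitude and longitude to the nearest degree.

≈ 56°N, 11°E

The haversine formula gives a central angle δ ≈ 1.523 rad (87.3°) between the endpoints.
Interpolate at f = 1/10 with slerp weights a = sin((1−f)δ)/sin δ ≈ 0.981, b = sin(fδ)/sin δ ≈ 0.152.
p = a·p₁ + b·p₂ ≈ (0.550, 0.107, 0.828); φ = arcsin(p_z) ≈ 55.90°, λ = atan2(p_y, p_x) ≈ 10.98°.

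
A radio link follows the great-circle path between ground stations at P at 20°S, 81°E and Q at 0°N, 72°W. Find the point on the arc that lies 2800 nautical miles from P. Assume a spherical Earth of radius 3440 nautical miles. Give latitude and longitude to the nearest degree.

Convert each endpoint to a unit vector on the sphere (x = cos φ cos λ, y = cos φ sin λ, z = sin φ).
The central angle between the endpoints is δ = arccos(p₁·p₂) ≈ 2.563 rad (146.9°). The total great-circle distance is δ·R ≈ 2.563 × 3440 ≈ 8817 nmi, so the target fraction is f = 2800/8817 ≈ 0.318.
Interpolate at f ≈ 0.318 with slerp weights a = sin((1−f)δ)/sin δ ≈ 1.800, b = sin(fδ)/sin δ ≈ 1.330.
p = a·p₁ + b·p₂ ≈ (0.675, 0.406, -0.616); φ = arcsin(p_z) ≈ -37.99°, λ = atan2(p_y, p_x) ≈ 31.01°.

≈ 38°S, 31°E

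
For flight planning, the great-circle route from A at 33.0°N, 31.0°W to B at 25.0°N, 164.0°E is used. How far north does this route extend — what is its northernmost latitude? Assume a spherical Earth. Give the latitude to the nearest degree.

≈ 77°N

The great circle lies in the plane with unit normal n̂ = (p₁ × p₂)/|p₁ × p₂|.
Here n̂_z ≈ -0.228; the vertex latitude is φ_max = arccos|n̂_z| ≈ 76.8°.
Check via Clairaut: cos φ_max = |cos φ₁| · sin C = cos(33.0°)·sin(15.8°) ≈ 0.228, again giving ≈ 76.8°.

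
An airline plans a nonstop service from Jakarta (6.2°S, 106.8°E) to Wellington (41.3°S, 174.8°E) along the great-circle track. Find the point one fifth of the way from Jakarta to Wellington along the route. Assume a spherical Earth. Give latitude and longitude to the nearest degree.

≈ 15°S, 117°E

Convert each endpoint to a unit vector on the sphere (x = cos φ cos λ, y = cos φ sin λ, z = sin φ).
The central angle between the endpoints is δ = arccos(p₁·p₂) ≈ 1.212 rad (69.4°).
Interpolate at f = 1/5 with slerp weights a = sin((1−f)δ)/sin δ ≈ 0.881, b = sin(fδ)/sin δ ≈ 0.256.
p = a·p₁ + b·p₂ ≈ (-0.445, 0.856, -0.264); φ = arcsin(p_z) ≈ -15.33°, λ = atan2(p_y, p_x) ≈ 117.47°.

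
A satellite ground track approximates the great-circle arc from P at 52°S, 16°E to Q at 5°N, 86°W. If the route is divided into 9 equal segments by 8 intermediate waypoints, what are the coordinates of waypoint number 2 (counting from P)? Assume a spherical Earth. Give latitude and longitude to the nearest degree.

Convert each endpoint to a unit vector on the sphere (x = cos φ cos λ, y = cos φ sin λ, z = sin φ).
The central angle between the endpoints is δ = arccos(p₁·p₂) ≈ 1.768 rad (101.3°).
Interpolate at f = 2/9 with slerp weights a = sin((1−f)δ)/sin δ ≈ 1.000, b = sin(fδ)/sin δ ≈ 0.391.
p = a·p₁ + b·p₂ ≈ (0.619, -0.218, -0.754); φ = arcsin(p_z) ≈ -48.96°, λ = atan2(p_y, p_x) ≈ -19.42°.

≈ 49°S, 19°W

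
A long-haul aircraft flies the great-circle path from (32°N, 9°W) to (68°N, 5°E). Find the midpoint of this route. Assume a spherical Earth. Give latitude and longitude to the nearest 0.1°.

≈ (50.2°N, 4.7°W)

Convert each endpoint to a unit vector on the sphere (x = cos φ cos λ, y = cos φ sin λ, z = sin φ).
The central angle between the endpoints is δ = arccos(p₁·p₂) ≈ 0.644 rad (36.9°).
Interpolate at f = 1/2 with slerp weights a = sin((1−f)δ)/sin δ ≈ 0.527, b = sin(fδ)/sin δ ≈ 0.527.
p = a·p₁ + b·p₂ ≈ (0.638, -0.053, 0.768); φ = arcsin(p_z) ≈ 50.18°, λ = atan2(p_y, p_x) ≈ -4.72°.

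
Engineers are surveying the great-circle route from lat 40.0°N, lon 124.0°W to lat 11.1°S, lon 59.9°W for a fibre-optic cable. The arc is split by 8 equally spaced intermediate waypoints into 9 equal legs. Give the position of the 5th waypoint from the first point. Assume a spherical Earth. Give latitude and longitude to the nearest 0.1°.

Convert each endpoint to a unit vector on the sphere (x = cos φ cos λ, y = cos φ sin λ, z = sin φ).
The central angle between the endpoints is δ = arccos(p₁·p₂) ≈ 1.365 rad (78.2°).
Interpolate at f = 5/9 with slerp weights a = sin((1−f)δ)/sin δ ≈ 0.582, b = sin(fδ)/sin δ ≈ 0.702.
p = a·p₁ + b·p₂ ≈ (0.096, -0.966, 0.239); φ = arcsin(p_z) ≈ 13.83°, λ = atan2(p_y, p_x) ≈ -84.31°.

≈ lat 13.8°N, lon 84.3°W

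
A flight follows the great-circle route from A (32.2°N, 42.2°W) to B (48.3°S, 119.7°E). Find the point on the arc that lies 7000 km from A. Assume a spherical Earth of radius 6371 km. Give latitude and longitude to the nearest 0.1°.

Convert each endpoint to a unit vector on the sphere (x = cos φ cos λ, y = cos φ sin λ, z = sin φ).
The central angle between the endpoints is δ = arccos(p₁·p₂) ≈ 2.773 rad (158.9°). The total great-circle distance is δ·R ≈ 2.773 × 6371 ≈ 17668 km, so the target fraction is f = 7000/17668 ≈ 0.396.
Interpolate at f ≈ 0.396 with slerp weights a = sin((1−f)δ)/sin δ ≈ 2.762, b = sin(fδ)/sin δ ≈ 2.473.
p = a·p₁ + b·p₂ ≈ (0.916, -0.141, -0.375); φ = arcsin(p_z) ≈ -22.01°, λ = atan2(p_y, p_x) ≈ -8.74°.

≈ (22.0°S, 8.7°W)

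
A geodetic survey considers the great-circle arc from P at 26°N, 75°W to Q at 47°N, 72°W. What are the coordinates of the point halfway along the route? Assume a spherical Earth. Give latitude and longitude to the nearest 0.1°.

Convert each endpoint to a unit vector on the sphere (x = cos φ cos λ, y = cos φ sin λ, z = sin φ).
The central angle between the endpoints is δ = arccos(p₁·p₂) ≈ 0.369 rad (21.1°).
Interpolate at f = 1/2 with slerp weights a = sin((1−f)δ)/sin δ ≈ 0.509, b = sin(fδ)/sin δ ≈ 0.509.
p = a·p₁ + b·p₂ ≈ (0.226, -0.771, 0.595); φ = arcsin(p_z) ≈ 36.51°, λ = atan2(p_y, p_x) ≈ -73.71°.

≈ 36.5°N, 73.7°W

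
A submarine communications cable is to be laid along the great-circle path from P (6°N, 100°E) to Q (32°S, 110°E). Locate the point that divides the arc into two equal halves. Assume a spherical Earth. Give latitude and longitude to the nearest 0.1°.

≈ (13.0°S, 104.6°E)

Convert each endpoint to a unit vector on the sphere (x = cos φ cos λ, y = cos φ sin λ, z = sin φ).
The central angle between the endpoints is δ = arccos(p₁·p₂) ≈ 0.684 rad (39.2°).
Interpolate at f = 1/2 with slerp weights a = sin((1−f)δ)/sin δ ≈ 0.531, b = sin(fδ)/sin δ ≈ 0.531.
p = a·p₁ + b·p₂ ≈ (-0.246, 0.943, -0.226); φ = arcsin(p_z) ≈ -13.05°, λ = atan2(p_y, p_x) ≈ 104.60°.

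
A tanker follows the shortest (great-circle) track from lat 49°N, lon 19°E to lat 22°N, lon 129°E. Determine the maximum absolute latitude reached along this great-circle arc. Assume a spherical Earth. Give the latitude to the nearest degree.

≈ 55°N

The great circle lies in the plane with unit normal n̂ = (p₁ × p₂)/|p₁ × p₂|.
Here n̂_z ≈ +0.573; the vertex latitude is φ_max = arccos|n̂_z| ≈ 55.0°.
Check via Clairaut: cos φ_max = |cos φ₁| · sin C = cos(49.0°)·sin(60.9°) ≈ 0.573, again giving ≈ 55.0°.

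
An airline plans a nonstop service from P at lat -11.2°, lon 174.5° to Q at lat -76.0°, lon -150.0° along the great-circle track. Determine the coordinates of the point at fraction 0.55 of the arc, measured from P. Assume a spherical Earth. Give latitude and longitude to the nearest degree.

≈ lat -48°, lon -178°

Write both endpoints as unit vectors p₁, p₂ with components (cos φ cos λ, cos φ sin λ, sin φ).
The central angle between the endpoints is δ = arccos(p₁·p₂) ≈ 1.179 rad (67.6°).
Interpolate at f = 0.55 with slerp weights a = sin((1−f)δ)/sin δ ≈ 0.548, b = sin(fδ)/sin δ ≈ 0.654.
p = a·p₁ + b·p₂ ≈ (-0.672, -0.028, -0.740); φ = arcsin(p_z) ≈ -47.77°, λ = atan2(p_y, p_x) ≈ -177.65°.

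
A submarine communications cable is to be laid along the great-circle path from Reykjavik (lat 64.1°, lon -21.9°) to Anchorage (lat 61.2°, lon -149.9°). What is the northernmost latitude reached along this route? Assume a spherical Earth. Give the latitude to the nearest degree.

≈ 77°

The great circle lies in the plane with unit normal n̂ = (p₁ × p₂)/|p₁ × p₂|.
Here n̂_z ≈ -0.220; the vertex latitude is φ_max = arccos|n̂_z| ≈ 77.3°.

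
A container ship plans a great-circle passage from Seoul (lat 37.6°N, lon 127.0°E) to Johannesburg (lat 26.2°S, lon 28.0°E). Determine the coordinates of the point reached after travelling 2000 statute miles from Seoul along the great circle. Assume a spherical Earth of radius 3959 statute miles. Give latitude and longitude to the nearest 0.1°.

≈ lat 25.1°N, lon 96.2°E

Convert each endpoint to a unit vector on the sphere (x = cos φ cos λ, y = cos φ sin λ, z = sin φ).
The central angle between the endpoints is δ = arccos(p₁·p₂) ≈ 1.961 rad (112.4°). The total great-circle distance is δ·R ≈ 1.961 × 3959 ≈ 7765 mi, so the target fraction is f = 2000/7765 ≈ 0.258.
Interpolate at f ≈ 0.258 with slerp weights a = sin((1−f)δ)/sin δ ≈ 1.074, b = sin(fδ)/sin δ ≈ 0.523.
p = a·p₁ + b·p₂ ≈ (-0.098, 0.900, 0.424); φ = arcsin(p_z) ≈ 25.11°, λ = atan2(p_y, p_x) ≈ 96.19°.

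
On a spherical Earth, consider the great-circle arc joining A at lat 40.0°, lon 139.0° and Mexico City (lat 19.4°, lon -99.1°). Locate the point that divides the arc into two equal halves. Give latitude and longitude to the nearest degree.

≈ lat 49°, lon -149°

Convert each endpoint to a unit vector on the sphere (x = cos φ cos λ, y = cos φ sin λ, z = sin φ).
The central angle between the endpoints is δ = arccos(p₁·p₂) ≈ 1.740 rad (99.7°).
Interpolate at f = 1/2 with slerp weights a = sin((1−f)δ)/sin δ ≈ 0.775, b = sin(fδ)/sin δ ≈ 0.775.
p = a·p₁ + b·p₂ ≈ (-0.564, -0.332, 0.756); φ = arcsin(p_z) ≈ 49.11°, λ = atan2(p_y, p_x) ≈ -149.48°.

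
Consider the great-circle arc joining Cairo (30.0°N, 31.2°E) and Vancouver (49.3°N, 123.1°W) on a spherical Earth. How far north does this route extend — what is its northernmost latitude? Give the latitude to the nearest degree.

The great circle lies in the plane with unit normal n̂ = (p₁ × p₂)/|p₁ × p₂|.
Here n̂_z ≈ -0.247; the vertex latitude is φ_max = arccos|n̂_z| ≈ 75.7°.

≈ 76°N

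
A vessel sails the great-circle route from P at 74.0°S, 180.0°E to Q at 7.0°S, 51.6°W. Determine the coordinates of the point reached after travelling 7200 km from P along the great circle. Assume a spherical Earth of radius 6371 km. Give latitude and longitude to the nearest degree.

From cos δ = sin φ₁ sin φ₂ + cos φ₁ cos φ₂ cos Δλ, the central angle is δ ≈ 1.624 rad (93.0°). The total great-circle distance is δ·R ≈ 1.624 × 6371 ≈ 10344 km, so the target fraction is f = 7200/10344 ≈ 0.696.
Interpolate at f ≈ 0.696 with slerp weights a = sin((1−f)δ)/sin δ ≈ 0.474, b = sin(fδ)/sin δ ≈ 0.906.
p = a·p₁ + b·p₂ ≈ (0.428, -0.705, -0.566); φ = arcsin(p_z) ≈ -34.50°, λ = atan2(p_y, p_x) ≈ -58.74°.

≈ 34°S, 59°W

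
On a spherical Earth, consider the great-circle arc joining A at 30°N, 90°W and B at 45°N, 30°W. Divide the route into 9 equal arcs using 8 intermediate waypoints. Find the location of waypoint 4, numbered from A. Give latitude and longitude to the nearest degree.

The haversine formula gives a central angle δ ≈ 0.850 rad (48.7°) between the endpoints.
Interpolate at f = 4/9 with slerp weights a = sin((1−f)δ)/sin δ ≈ 0.605, b = sin(fδ)/sin δ ≈ 0.491.
p = a·p₁ + b·p₂ ≈ (0.301, -0.698, 0.650); φ = arcsin(p_z) ≈ 40.54°, λ = atan2(p_y, p_x) ≈ -66.69°.

≈ 41°N, 67°W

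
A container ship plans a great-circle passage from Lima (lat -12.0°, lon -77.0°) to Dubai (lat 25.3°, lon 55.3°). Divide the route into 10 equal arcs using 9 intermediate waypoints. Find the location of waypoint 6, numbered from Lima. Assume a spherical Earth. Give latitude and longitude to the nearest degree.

Write both endpoints as unit vectors p₁, p₂ with components (cos φ cos λ, cos φ sin λ, sin φ).
The central angle between the endpoints is δ = arccos(p₁·p₂) ≈ 2.324 rad (133.2°).
Interpolate at f = 6/10 with slerp weights a = sin((1−f)δ)/sin δ ≈ 1.099, b = sin(fδ)/sin δ ≈ 1.350.
p = a·p₁ + b·p₂ ≈ (0.936, -0.044, 0.348); φ = arcsin(p_z) ≈ 20.39°, λ = atan2(p_y, p_x) ≈ -2.69°.

≈ lat 20°, lon -3°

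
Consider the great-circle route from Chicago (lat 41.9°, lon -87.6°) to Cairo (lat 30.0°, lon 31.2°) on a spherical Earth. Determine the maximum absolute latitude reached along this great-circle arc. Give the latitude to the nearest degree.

≈ 56°

The great circle lies in the plane with unit normal n̂ = (p₁ × p₂)/|p₁ × p₂|.
Here n̂_z ≈ +0.565; the vertex latitude is φ_max = arccos|n̂_z| ≈ 55.6°.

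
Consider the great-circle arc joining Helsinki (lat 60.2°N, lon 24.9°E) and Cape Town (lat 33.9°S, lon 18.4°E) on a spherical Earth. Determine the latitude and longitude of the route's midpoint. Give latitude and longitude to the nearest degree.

≈ lat 13°N, lon 21°E

Write both endpoints as unit vectors p₁, p₂ with components (cos φ cos λ, cos φ sin λ, sin φ).
The central angle between the endpoints is δ = arccos(p₁·p₂) ≈ 1.645 rad (94.3°).
Interpolate at f = 1/2 with slerp weights a = sin((1−f)δ)/sin δ ≈ 0.735, b = sin(fδ)/sin δ ≈ 0.735.
p = a·p₁ + b·p₂ ≈ (0.910, 0.346, 0.228); φ = arcsin(p_z) ≈ 13.17°, λ = atan2(p_y, p_x) ≈ 20.83°.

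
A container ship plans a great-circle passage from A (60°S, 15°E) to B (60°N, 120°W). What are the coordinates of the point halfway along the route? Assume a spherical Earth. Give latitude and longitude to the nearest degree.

≈ (0°N, 52°W)

From cos δ = sin φ₁ sin φ₂ + cos φ₁ cos φ₂ cos Δλ, the central angle is δ ≈ 2.757 rad (157.9°).
Interpolate at f = 1/2 with slerp weights a = sin((1−f)δ)/sin δ ≈ 2.613, b = sin(fδ)/sin δ ≈ 2.613.
p = a·p₁ + b·p₂ ≈ (0.609, -0.793, 0.000); φ = arcsin(p_z) ≈ 0.00°, λ = atan2(p_y, p_x) ≈ -52.50°.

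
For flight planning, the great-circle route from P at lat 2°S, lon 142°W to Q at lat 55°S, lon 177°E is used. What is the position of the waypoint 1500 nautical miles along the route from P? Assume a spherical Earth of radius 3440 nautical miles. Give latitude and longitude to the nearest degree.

≈ lat 24°S, lon 153°W

Write both endpoints as unit vectors p₁, p₂ with components (cos φ cos λ, cos φ sin λ, sin φ).
The central angle between the endpoints is δ = arccos(p₁·p₂) ≈ 1.091 rad (62.5°). The total great-circle distance is δ·R ≈ 1.091 × 3440 ≈ 3755 nmi, so the target fraction is f = 1500/3755 ≈ 0.400.
Interpolate at f ≈ 0.400 with slerp weights a = sin((1−f)δ)/sin δ ≈ 0.687, b = sin(fδ)/sin δ ≈ 0.476.
p = a·p₁ + b·p₂ ≈ (-0.814, -0.408, -0.414); φ = arcsin(p_z) ≈ -24.45°, λ = atan2(p_y, p_x) ≈ -153.35°.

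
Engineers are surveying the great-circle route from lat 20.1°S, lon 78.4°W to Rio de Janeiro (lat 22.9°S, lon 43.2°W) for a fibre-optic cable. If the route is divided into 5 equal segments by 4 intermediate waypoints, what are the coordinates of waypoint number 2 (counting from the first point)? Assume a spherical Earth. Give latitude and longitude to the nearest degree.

≈ lat 22°S, lon 65°W

The haversine formula gives a central angle δ ≈ 0.572 rad (32.8°) between the endpoints.
Interpolate at f = 2/5 with slerp weights a = sin((1−f)δ)/sin δ ≈ 0.622, b = sin(fδ)/sin δ ≈ 0.419.
p = a·p₁ + b·p₂ ≈ (0.399, -0.836, -0.377); φ = arcsin(p_z) ≈ -22.13°, λ = atan2(p_y, p_x) ≈ -64.50°.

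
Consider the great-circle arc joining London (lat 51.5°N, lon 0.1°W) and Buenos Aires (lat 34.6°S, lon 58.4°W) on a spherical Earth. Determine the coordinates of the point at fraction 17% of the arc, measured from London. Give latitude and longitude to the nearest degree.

From cos δ = sin φ₁ sin φ₂ + cos φ₁ cos φ₂ cos Δλ, the central angle is δ ≈ 1.747 rad (100.1°).
Interpolate at f = 0.17 with slerp weights a = sin((1−f)δ)/sin δ ≈ 1.008, b = sin(fδ)/sin δ ≈ 0.297.
p = a·p₁ + b·p₂ ≈ (0.756, -0.209, 0.620); φ = arcsin(p_z) ≈ 38.34°, λ = atan2(p_y, p_x) ≈ -15.49°.

≈ lat 38°N, lon 15°W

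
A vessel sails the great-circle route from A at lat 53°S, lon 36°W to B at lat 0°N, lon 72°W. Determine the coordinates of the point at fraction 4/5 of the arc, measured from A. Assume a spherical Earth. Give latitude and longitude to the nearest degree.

The haversine formula gives a central angle δ ≈ 1.062 rad (60.9°) between the endpoints.
Interpolate at f = 4/5 with slerp weights a = sin((1−f)δ)/sin δ ≈ 0.241, b = sin(fδ)/sin δ ≈ 0.860.
p = a·p₁ + b·p₂ ≈ (0.383, -0.903, -0.193); φ = arcsin(p_z) ≈ -11.12°, λ = atan2(p_y, p_x) ≈ -67.01°.

≈ lat 11°S, lon 67°W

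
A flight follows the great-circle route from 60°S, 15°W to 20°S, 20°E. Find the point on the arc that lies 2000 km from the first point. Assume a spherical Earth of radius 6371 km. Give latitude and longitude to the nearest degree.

≈ 46°S, 4°E

From cos δ = sin φ₁ sin φ₂ + cos φ₁ cos φ₂ cos Δλ, the central angle is δ ≈ 0.822 rad (47.1°). The total great-circle distance is δ·R ≈ 0.822 × 6371 ≈ 5234 km, so the target fraction is f = 2000/5234 ≈ 0.382.
Interpolate at f ≈ 0.382 with slerp weights a = sin((1−f)δ)/sin δ ≈ 0.664, b = sin(fδ)/sin δ ≈ 0.422.
p = a·p₁ + b·p₂ ≈ (0.693, 0.050, -0.719); φ = arcsin(p_z) ≈ -45.99°, λ = atan2(p_y, p_x) ≈ 4.10°.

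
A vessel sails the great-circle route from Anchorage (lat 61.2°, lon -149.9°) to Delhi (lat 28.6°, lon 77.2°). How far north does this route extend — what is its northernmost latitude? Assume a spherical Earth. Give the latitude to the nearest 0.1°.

≈ 71.8°

The great circle lies in the plane with unit normal n̂ = (p₁ × p₂)/|p₁ × p₂|.
Here n̂_z ≈ -0.313; the vertex latitude is φ_max = arccos|n̂_z| ≈ 71.8°.
Check via Clairaut: cos φ_max = |cos φ₁| · sin C = cos(61.2°)·sin(40.5°) ≈ 0.313, again giving ≈ 71.8°.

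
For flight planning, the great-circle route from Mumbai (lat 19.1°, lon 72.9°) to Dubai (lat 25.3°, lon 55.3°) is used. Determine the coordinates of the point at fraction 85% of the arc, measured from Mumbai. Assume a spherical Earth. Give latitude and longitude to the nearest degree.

≈ lat 24°, lon 58°

Convert each endpoint to a unit vector on the sphere (x = cos φ cos λ, y = cos φ sin λ, z = sin φ).
The central angle between the endpoints is δ = arccos(p₁·p₂) ≈ 0.304 rad (17.4°).
Interpolate at f = 0.85 with slerp weights a = sin((1−f)δ)/sin δ ≈ 0.152, b = sin(fδ)/sin δ ≈ 0.854.
p = a·p₁ + b·p₂ ≈ (0.482, 0.772, 0.415); φ = arcsin(p_z) ≈ 24.50°, λ = atan2(p_y, p_x) ≈ 58.04°.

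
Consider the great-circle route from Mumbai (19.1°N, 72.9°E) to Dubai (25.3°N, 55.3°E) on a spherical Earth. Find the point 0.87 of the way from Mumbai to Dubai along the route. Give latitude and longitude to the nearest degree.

Write both endpoints as unit vectors p₁, p₂ with components (cos φ cos λ, cos φ sin λ, sin φ).
The central angle between the endpoints is δ = arccos(p₁·p₂) ≈ 0.304 rad (17.4°).
Interpolate at f = 0.87 with slerp weights a = sin((1−f)δ)/sin δ ≈ 0.132, b = sin(fδ)/sin δ ≈ 0.873.
p = a·p₁ + b·p₂ ≈ (0.486, 0.768, 0.416); φ = arcsin(p_z) ≈ 24.61°, λ = atan2(p_y, p_x) ≈ 57.68°.

≈ (25°N, 58°E)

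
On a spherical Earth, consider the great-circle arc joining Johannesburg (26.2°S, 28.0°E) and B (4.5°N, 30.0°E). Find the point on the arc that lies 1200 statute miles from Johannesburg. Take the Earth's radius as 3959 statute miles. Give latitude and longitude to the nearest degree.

From cos δ = sin φ₁ sin φ₂ + cos φ₁ cos φ₂ cos Δλ, the central angle is δ ≈ 0.537 rad (30.8°). The total great-circle distance is δ·R ≈ 0.537 × 3959 ≈ 2126 mi, so the target fraction is f = 1200/2126 ≈ 0.565.
Interpolate at f ≈ 0.565 with slerp weights a = sin((1−f)δ)/sin δ ≈ 0.453, b = sin(fδ)/sin δ ≈ 0.584.
p = a·p₁ + b·p₂ ≈ (0.863, 0.482, -0.154); φ = arcsin(p_z) ≈ -8.87°, λ = atan2(p_y, p_x) ≈ 29.18°.

≈ (9°S, 29°E)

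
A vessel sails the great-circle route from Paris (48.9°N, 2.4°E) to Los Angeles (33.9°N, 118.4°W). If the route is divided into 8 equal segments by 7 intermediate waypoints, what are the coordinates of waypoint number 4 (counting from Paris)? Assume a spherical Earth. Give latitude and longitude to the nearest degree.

≈ 60°N, 70°W

Write both endpoints as unit vectors p₁, p₂ with components (cos φ cos λ, cos φ sin λ, sin φ).
The central angle between the endpoints is δ = arccos(p₁·p₂) ≈ 1.429 rad (81.9°).
Interpolate at f = 4/8 with slerp weights a = sin((1−f)δ)/sin δ ≈ 0.662, b = sin(fδ)/sin δ ≈ 0.662.
p = a·p₁ + b·p₂ ≈ (0.173, -0.465, 0.868); φ = arcsin(p_z) ≈ 60.24°, λ = atan2(p_y, p_x) ≈ -69.55°.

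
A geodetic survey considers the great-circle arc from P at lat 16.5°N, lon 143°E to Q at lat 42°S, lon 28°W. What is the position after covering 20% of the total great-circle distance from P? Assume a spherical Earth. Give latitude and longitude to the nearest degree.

The haversine formula gives a central angle δ ≈ 2.677 rad (153.4°) between the endpoints.
Interpolate at f = 0.20 with slerp weights a = sin((1−f)δ)/sin δ ≈ 1.877, b = sin(fδ)/sin δ ≈ 1.138.
p = a·p₁ + b·p₂ ≈ (-0.691, 0.686, -0.228); φ = arcsin(p_z) ≈ -13.19°, λ = atan2(p_y, p_x) ≈ 135.19°.

≈ lat 13°S, lon 135°E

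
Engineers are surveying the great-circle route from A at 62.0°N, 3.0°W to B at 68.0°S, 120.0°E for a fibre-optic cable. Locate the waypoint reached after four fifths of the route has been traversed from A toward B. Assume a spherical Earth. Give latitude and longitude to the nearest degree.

From cos δ = sin φ₁ sin φ₂ + cos φ₁ cos φ₂ cos Δλ, the central angle is δ ≈ 2.725 rad (156.1°).
Interpolate at f = 4/5 with slerp weights a = sin((1−f)δ)/sin δ ≈ 1.281, b = sin(fδ)/sin δ ≈ 2.026.
p = a·p₁ + b·p₂ ≈ (0.221, 0.626, -0.748); φ = arcsin(p_z) ≈ -48.41°, λ = atan2(p_y, p_x) ≈ 70.56°.

≈ 48°S, 71°E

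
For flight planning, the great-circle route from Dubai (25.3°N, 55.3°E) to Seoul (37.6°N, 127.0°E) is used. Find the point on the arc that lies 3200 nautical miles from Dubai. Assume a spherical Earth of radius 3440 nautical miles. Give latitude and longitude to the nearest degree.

≈ 39°N, 117°E

Convert each endpoint to a unit vector on the sphere (x = cos φ cos λ, y = cos φ sin λ, z = sin φ).
The central angle between the endpoints is δ = arccos(p₁·p₂) ≈ 1.064 rad (60.9°). The total great-circle distance is δ·R ≈ 1.064 × 3440 ≈ 3659 nmi, so the target fraction is f = 3200/3659 ≈ 0.875.
Interpolate at f ≈ 0.875 with slerp weights a = sin((1−f)δ)/sin δ ≈ 0.152, b = sin(fδ)/sin δ ≈ 0.917.
p = a·p₁ + b·p₂ ≈ (-0.359, 0.693, 0.625); φ = arcsin(p_z) ≈ 38.66°, λ = atan2(p_y, p_x) ≈ 117.37°.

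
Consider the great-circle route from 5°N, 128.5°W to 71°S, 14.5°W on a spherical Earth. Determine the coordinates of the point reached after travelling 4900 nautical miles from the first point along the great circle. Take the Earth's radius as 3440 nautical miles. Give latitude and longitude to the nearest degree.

≈ 68°S, 76°W

Convert each endpoint to a unit vector on the sphere (x = cos φ cos λ, y = cos φ sin λ, z = sin φ).
The central angle between the endpoints is δ = arccos(p₁·p₂) ≈ 1.787 rad (102.4°). The total great-circle distance is δ·R ≈ 1.787 × 3440 ≈ 6147 nmi, so the target fraction is f = 4900/6147 ≈ 0.797.
Interpolate at f ≈ 0.797 with slerp weights a = sin((1−f)δ)/sin δ ≈ 0.363, b = sin(fδ)/sin δ ≈ 1.013.
p = a·p₁ + b·p₂ ≈ (0.094, -0.366, -0.926); φ = arcsin(p_z) ≈ -67.82°, λ = atan2(p_y, p_x) ≈ -75.55°.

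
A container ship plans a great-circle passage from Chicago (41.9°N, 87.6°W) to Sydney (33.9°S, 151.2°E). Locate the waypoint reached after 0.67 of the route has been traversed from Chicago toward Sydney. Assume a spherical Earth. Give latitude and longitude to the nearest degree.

≈ 7°S, 170°W

Convert each endpoint to a unit vector on the sphere (x = cos φ cos λ, y = cos φ sin λ, z = sin φ).
The central angle between the endpoints is δ = arccos(p₁·p₂) ≈ 2.336 rad (133.8°).
Interpolate at f = 0.67 with slerp weights a = sin((1−f)δ)/sin δ ≈ 0.966, b = sin(fδ)/sin δ ≈ 1.386.
p = a·p₁ + b·p₂ ≈ (-0.978, -0.164, -0.128); φ = arcsin(p_z) ≈ -7.36°, λ = atan2(p_y, p_x) ≈ -170.49°.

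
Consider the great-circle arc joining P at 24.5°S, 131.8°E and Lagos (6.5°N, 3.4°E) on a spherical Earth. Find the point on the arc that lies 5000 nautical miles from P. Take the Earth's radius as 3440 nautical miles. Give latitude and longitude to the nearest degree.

From cos δ = sin φ₁ sin φ₂ + cos φ₁ cos φ₂ cos Δλ, the central angle is δ ≈ 2.225 rad (127.5°). The total great-circle distance is δ·R ≈ 2.225 × 3440 ≈ 7654 nmi, so the target fraction is f = 5000/7654 ≈ 0.653.
Interpolate at f ≈ 0.653 with slerp weights a = sin((1−f)δ)/sin δ ≈ 0.879, b = sin(fδ)/sin δ ≈ 1.252.
p = a·p₁ + b·p₂ ≈ (0.708, 0.670, -0.223); φ = arcsin(p_z) ≈ -12.87°, λ = atan2(p_y, p_x) ≈ 43.40°.

≈ 13°S, 43°E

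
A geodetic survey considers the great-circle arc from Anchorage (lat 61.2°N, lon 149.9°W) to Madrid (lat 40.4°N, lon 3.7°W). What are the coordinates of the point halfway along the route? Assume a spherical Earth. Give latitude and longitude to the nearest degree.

≈ lat 74°N, lon 40°W

Write both endpoints as unit vectors p₁, p₂ with components (cos φ cos λ, cos φ sin λ, sin φ).
The central angle between the endpoints is δ = arccos(p₁·p₂) ≈ 1.305 rad (74.7°).
Interpolate at f = 1/2 with slerp weights a = sin((1−f)δ)/sin δ ≈ 0.629, b = sin(fδ)/sin δ ≈ 0.629.
p = a·p₁ + b·p₂ ≈ (0.216, -0.183, 0.959); φ = arcsin(p_z) ≈ 73.56°, λ = atan2(p_y, p_x) ≈ -40.27°.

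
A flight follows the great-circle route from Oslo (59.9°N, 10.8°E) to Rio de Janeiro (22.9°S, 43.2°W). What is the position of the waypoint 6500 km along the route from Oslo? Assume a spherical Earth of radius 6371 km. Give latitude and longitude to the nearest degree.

≈ 10°N, 29°W

Write both endpoints as unit vectors p₁, p₂ with components (cos φ cos λ, cos φ sin λ, sin φ).
The central angle between the endpoints is δ = arccos(p₁·p₂) ≈ 1.636 rad (93.7°). The total great-circle distance is δ·R ≈ 1.636 × 6371 ≈ 10423 km, so the target fraction is f = 6500/10423 ≈ 0.624.
Interpolate at f ≈ 0.624 with slerp weights a = sin((1−f)δ)/sin δ ≈ 0.579, b = sin(fδ)/sin δ ≈ 0.854.
p = a·p₁ + b·p₂ ≈ (0.859, -0.484, 0.168); φ = arcsin(p_z) ≈ 9.69°, λ = atan2(p_y, p_x) ≈ -29.42°.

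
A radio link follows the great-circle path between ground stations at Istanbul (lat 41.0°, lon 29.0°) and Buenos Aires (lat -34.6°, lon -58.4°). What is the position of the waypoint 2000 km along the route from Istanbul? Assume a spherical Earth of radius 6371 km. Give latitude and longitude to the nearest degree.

≈ lat 31°, lon 11°

Write both endpoints as unit vectors p₁, p₂ with components (cos φ cos λ, cos φ sin λ, sin φ).
The central angle between the endpoints is δ = arccos(p₁·p₂) ≈ 1.922 rad (110.1°). The total great-circle distance is δ·R ≈ 1.922 × 6371 ≈ 12247 km, so the target fraction is f = 2000/12247 ≈ 0.163.
Interpolate at f ≈ 0.163 with slerp weights a = sin((1−f)δ)/sin δ ≈ 1.064, b = sin(fδ)/sin δ ≈ 0.329.
p = a·p₁ + b·p₂ ≈ (0.844, 0.159, 0.512); φ = arcsin(p_z) ≈ 30.77°, λ = atan2(p_y, p_x) ≈ 10.65°.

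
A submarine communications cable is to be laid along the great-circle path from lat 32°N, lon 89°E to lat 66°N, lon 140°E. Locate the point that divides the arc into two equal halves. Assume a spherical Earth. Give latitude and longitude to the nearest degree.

Convert each endpoint to a unit vector on the sphere (x = cos φ cos λ, y = cos φ sin λ, z = sin φ).
The central angle between the endpoints is δ = arccos(p₁·p₂) ≈ 0.794 rad (45.5°).
Interpolate at f = 1/2 with slerp weights a = sin((1−f)δ)/sin δ ≈ 0.542, b = sin(fδ)/sin δ ≈ 0.542.
p = a·p₁ + b·p₂ ≈ (-0.161, 0.601, 0.783); φ = arcsin(p_z) ≈ 51.50°, λ = atan2(p_y, p_x) ≈ 104.98°.

≈ lat 51°N, lon 105°E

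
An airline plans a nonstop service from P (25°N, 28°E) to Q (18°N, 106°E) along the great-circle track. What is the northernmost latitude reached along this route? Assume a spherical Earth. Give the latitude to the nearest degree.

≈ 28°N

The great circle lies in the plane with unit normal n̂ = (p₁ × p₂)/|p₁ × p₂|.
Here n̂_z ≈ +0.887; the vertex latitude is φ_max = arccos|n̂_z| ≈ 27.5°.
Check via Clairaut: cos φ_max = |cos φ₁| · sin C = cos(25.0°)·sin(78.1°) ≈ 0.887, again giving ≈ 27.5°.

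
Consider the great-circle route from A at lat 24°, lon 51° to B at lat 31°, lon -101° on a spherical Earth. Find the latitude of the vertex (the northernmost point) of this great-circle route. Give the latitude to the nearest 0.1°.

≈ 65.2°

The great circle lies in the plane with unit normal n̂ = (p₁ × p₂)/|p₁ × p₂|.
Here n̂_z ≈ -0.420; the vertex latitude is φ_max = arccos|n̂_z| ≈ 65.2°.
Check via Clairaut: cos φ_max = |cos φ₁| · sin C = cos(24.0°)·sin(27.3°) ≈ 0.420, again giving ≈ 65.2°.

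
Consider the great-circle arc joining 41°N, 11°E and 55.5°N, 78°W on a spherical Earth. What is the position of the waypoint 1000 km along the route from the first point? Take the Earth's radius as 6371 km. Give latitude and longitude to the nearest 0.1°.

Write both endpoints as unit vectors p₁, p₂ with components (cos φ cos λ, cos φ sin λ, sin φ).
The central angle between the endpoints is δ = arccos(p₁·p₂) ≈ 0.991 rad (56.8°). The total great-circle distance is δ·R ≈ 0.991 × 6371 ≈ 6312 km, so the target fraction is f = 1000/6312 ≈ 0.158.
Interpolate at f ≈ 0.158 with slerp weights a = sin((1−f)δ)/sin δ ≈ 0.885, b = sin(fδ)/sin δ ≈ 0.187.
p = a·p₁ + b·p₂ ≈ (0.678, 0.024, 0.735); φ = arcsin(p_z) ≈ 47.29°, λ = atan2(p_y, p_x) ≈ 2.02°.

≈ 47.3°N, 2.0°E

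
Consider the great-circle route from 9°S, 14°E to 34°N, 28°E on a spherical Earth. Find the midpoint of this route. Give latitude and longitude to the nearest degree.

≈ 13°N, 20°E

The haversine formula gives a central angle δ ≈ 0.786 rad (45.0°) between the endpoints.
Interpolate at f = 1/2 with slerp weights a = sin((1−f)δ)/sin δ ≈ 0.541, b = sin(fδ)/sin δ ≈ 0.541.
p = a·p₁ + b·p₂ ≈ (0.915, 0.340, 0.218); φ = arcsin(p_z) ≈ 12.59°, λ = atan2(p_y, p_x) ≈ 20.39°.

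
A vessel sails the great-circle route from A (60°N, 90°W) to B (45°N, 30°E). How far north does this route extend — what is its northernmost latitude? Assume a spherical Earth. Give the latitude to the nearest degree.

The great circle lies in the plane with unit normal n̂ = (p₁ × p₂)/|p₁ × p₂|.
Here n̂_z ≈ +0.340; the vertex latitude is φ_max = arccos|n̂_z| ≈ 70.1°.
Check via Clairaut: cos φ_max = |cos φ₁| · sin C = cos(60.0°)·sin(42.9°) ≈ 0.340, again giving ≈ 70.1°.

≈ 70°N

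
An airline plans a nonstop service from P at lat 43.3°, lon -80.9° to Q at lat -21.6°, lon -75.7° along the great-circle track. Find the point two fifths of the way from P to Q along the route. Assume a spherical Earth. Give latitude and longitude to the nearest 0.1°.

≈ lat 17.4°, lon -78.5°

Write both endpoints as unit vectors p₁, p₂ with components (cos φ cos λ, cos φ sin λ, sin φ).
The central angle between the endpoints is δ = arccos(p₁·p₂) ≈ 1.136 rad (65.1°).
Interpolate at f = 2/5 with slerp weights a = sin((1−f)δ)/sin δ ≈ 0.695, b = sin(fδ)/sin δ ≈ 0.484.
p = a·p₁ + b·p₂ ≈ (0.191, -0.935, 0.298); φ = arcsin(p_z) ≈ 17.35°, λ = atan2(p_y, p_x) ≈ -78.45°.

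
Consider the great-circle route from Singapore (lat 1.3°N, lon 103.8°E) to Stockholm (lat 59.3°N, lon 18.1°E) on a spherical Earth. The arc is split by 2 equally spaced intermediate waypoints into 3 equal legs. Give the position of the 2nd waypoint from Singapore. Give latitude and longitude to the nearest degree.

≈ lat 48°N, lon 64°E

The haversine formula gives a central angle δ ≈ 1.513 rad (86.7°) between the endpoints.
Interpolate at f = 2/3 with slerp weights a = sin((1−f)δ)/sin δ ≈ 0.484, b = sin(fδ)/sin δ ≈ 0.848.
p = a·p₁ + b·p₂ ≈ (0.296, 0.604, 0.740); φ = arcsin(p_z) ≈ 47.71°, λ = atan2(p_y, p_x) ≈ 63.92°.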